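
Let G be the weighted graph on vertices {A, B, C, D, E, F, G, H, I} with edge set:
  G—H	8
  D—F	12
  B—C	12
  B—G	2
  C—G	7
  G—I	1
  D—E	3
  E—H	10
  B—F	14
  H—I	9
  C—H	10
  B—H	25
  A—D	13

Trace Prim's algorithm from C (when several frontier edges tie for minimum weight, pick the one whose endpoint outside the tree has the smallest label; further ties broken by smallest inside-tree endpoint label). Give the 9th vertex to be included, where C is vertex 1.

Prim, starting at C.
Step 1: cheapest edge leaving the tree is C—G (7); add G.
Step 2: cheapest edge leaving the tree is G—I (1); add I.
Step 3: cheapest edge leaving the tree is B—G (2); add B.
Step 4: cheapest edge leaving the tree is G—H (8); add H.
Step 5: cheapest edge leaving the tree is E—H (10); add E.
Step 6: cheapest edge leaving the tree is D—E (3); add D.
Step 7: cheapest edge leaving the tree is D—F (12); add F.
Step 8: cheapest edge leaving the tree is A—D (13); add A.
Vertex order: C, G, I, B, H, E, D, F, A. The 9th vertex is A.

A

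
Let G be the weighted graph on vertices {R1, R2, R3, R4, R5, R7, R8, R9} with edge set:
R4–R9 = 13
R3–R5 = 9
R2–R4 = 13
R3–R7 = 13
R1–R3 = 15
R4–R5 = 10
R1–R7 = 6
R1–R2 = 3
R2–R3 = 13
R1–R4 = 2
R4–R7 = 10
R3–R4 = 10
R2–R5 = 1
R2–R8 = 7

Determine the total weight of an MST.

41

Kruskal: consider edges lightest-first.
R2–R5 (1): add — endpoints in different components.
R1–R4 (2): add — endpoints in different components.
R1–R2 (3): add — endpoints in different components.
R1–R7 (6): add — endpoints in different components.
R2–R8 (7): add — endpoints in different components.
R3–R5 (9): add — endpoints in different components.
R3–R4 (10): skip — R4 and R3 already connected.
R4–R5 (10): skip — R4 and R5 already connected.
R4–R7 (10): skip — R4 and R7 already connected.
R2–R3 (13): skip — R3 and R2 already connected.
R2–R4 (13): skip — R4 and R2 already connected.
R3–R7 (13): skip — R7 and R3 already connected.
R4–R9 (13): add — endpoints in different components.
MST edges: R2–R5, R1–R4, R1–R2, R1–R7, R2–R8, R3–R5, R4–R9; total weight 1+2+3+6+7+9+13 = 41.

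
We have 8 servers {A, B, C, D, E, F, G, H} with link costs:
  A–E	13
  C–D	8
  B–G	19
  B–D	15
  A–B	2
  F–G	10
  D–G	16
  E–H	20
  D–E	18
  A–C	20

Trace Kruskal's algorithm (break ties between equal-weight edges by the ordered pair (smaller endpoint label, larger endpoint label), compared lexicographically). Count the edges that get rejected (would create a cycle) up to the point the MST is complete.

Kruskal's algorithm — process edges by increasing weight (ties by edge label):
A–B (2): add — endpoints in different components.
C–D (8): add — endpoints in different components.
F–G (10): add — endpoints in different components.
A–E (13): add — endpoints in different components.
B–D (15): add — endpoints in different components.
D–G (16): add — endpoints in different components.
D–E (18): skip — D and E already connected.
B–G (19): skip — B and G already connected.
A–C (20): skip — A and C already connected.
E–H (20): add — endpoints in different components.
Edges rejected before the tree was complete: 3.

3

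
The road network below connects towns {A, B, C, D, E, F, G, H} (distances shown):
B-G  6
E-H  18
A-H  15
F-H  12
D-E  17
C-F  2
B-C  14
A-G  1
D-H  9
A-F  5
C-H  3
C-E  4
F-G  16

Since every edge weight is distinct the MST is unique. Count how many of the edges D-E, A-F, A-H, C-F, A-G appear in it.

3

Sort edges by weight, then run Kruskal:
A-G (1): add — endpoints in different components.
C-F (2): add — endpoints in different components.
C-H (3): add — endpoints in different components.
C-E (4): add — endpoints in different components.
A-F (5): add — endpoints in different components.
B-G (6): add — endpoints in different components.
D-H (9): add — endpoints in different components.
MST edge set: {A-G, C-F, C-H, C-E, A-F, B-G, D-H}.
Of the listed edges, {A-F, C-F, A-G} are in the MST → 3.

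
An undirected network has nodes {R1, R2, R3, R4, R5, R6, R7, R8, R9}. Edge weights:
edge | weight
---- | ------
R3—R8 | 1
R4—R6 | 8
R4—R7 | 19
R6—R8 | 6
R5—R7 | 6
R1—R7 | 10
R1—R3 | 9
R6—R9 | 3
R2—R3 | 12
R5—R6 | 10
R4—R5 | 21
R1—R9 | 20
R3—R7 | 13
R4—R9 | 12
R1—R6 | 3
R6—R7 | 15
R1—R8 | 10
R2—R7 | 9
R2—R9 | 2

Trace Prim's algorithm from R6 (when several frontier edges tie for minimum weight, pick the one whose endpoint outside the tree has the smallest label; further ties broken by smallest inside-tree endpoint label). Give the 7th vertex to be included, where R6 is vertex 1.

Grow the tree from R6 using Prim:
Step 1: cheapest edge leaving the tree is R1—R6 (3); add R1.
Step 2: cheapest edge leaving the tree is R6—R9 (3); add R9.
Step 3: cheapest edge leaving the tree is R2—R9 (2); add R2.
Step 4: cheapest edge leaving the tree is R6—R8 (6); add R8.
Step 5: cheapest edge leaving the tree is R3—R8 (1); add R3.
Step 6: cheapest edge leaving the tree is R4—R6 (8); add R4.
Step 7: cheapest edge leaving the tree is R2—R7 (9); add R7.
Step 8: cheapest edge leaving the tree is R5—R7 (6); add R5.
Vertex order: R6, R1, R9, R2, R8, R3, R4, R7, R5. The 7th vertex is R4.

R4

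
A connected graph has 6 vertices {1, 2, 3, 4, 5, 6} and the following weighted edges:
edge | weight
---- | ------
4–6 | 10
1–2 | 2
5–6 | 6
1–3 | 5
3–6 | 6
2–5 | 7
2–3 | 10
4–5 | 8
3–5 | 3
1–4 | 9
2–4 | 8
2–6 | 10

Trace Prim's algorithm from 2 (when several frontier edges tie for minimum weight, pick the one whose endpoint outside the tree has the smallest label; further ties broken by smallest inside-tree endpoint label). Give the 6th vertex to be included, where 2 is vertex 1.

Prim's algorithm from 2:
Step 1: frontier [1–2 2, 2–5 7, 2–4 8, 2–3 10, 2–6 10] → take 1–2 (2); add 1.
Step 2: frontier [1–3 5, 1–4 9, 2–5 7, 2–4 8, 2–3 10, 2–6 10] → take 1–3 (5); add 3.
Step 3: frontier [1–4 9, 2–5 7, 2–4 8, 2–6 10, 3–5 3, 3–6 6] → take 3–5 (3); add 5.
Step 4: frontier [1–4 9, 2–4 8, 2–6 10, 3–6 6, 5–6 6, 4–5 8] → take 3–6 (6); add 6.
Step 5: frontier [1–4 9, 2–4 8, 4–5 8, 4–6 10] → take 2–4 (8); add 4.
Vertex order: 2, 1, 3, 5, 6, 4. The 6th vertex is 4.

4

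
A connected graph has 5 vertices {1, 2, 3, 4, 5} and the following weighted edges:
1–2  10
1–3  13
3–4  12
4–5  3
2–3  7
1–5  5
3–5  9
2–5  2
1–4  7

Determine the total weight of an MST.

17

Prim's algorithm from 5:
Step 1: frontier [2–5 2, 4–5 3, 1–5 5, 3–5 9] → take 2–5 (2); add 2.
Step 2: frontier [2–3 7, 1–2 10, 4–5 3, 1–5 5, 3–5 9] → take 4–5 (3); add 4.
Step 3: frontier [2–3 7, 1–2 10, 1–4 7, 3–4 12, 1–5 5, 3–5 9] → take 1–5 (5); add 1.
Step 4: frontier [1–3 13, 2–3 7, 3–4 12, 3–5 9] → take 2–3 (7); add 3.
MST edges: 2–5, 4–5, 1–5, 2–3; total weight 2+3+5+7 = 17.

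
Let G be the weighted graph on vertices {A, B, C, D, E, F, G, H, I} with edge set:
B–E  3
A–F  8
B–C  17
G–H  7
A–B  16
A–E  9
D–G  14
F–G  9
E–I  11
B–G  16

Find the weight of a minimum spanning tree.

78

Prim's algorithm from G:
Step 1: cheapest edge leaving the tree is G–H (7); add H.
Step 2: cheapest edge leaving the tree is F–G (9); add F.
Step 3: cheapest edge leaving the tree is A–F (8); add A.
Step 4: cheapest edge leaving the tree is A–E (9); add E.
Step 5: cheapest edge leaving the tree is B–E (3); add B.
Step 6: cheapest edge leaving the tree is E–I (11); add I.
Step 7: cheapest edge leaving the tree is D–G (14); add D.
Step 8: cheapest edge leaving the tree is B–C (17); add C.
MST edges: G–H, F–G, A–F, A–E, B–E, E–I, D–G, B–C; total weight 7+9+8+9+3+11+14+17 = 78.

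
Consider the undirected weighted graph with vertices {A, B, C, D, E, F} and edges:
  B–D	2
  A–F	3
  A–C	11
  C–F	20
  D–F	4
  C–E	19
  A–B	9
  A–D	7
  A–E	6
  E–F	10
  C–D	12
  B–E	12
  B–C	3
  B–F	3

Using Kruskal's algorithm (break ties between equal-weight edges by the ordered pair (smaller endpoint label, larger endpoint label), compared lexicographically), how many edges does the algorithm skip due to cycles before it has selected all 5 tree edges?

1

Kruskal's algorithm — process edges by increasing weight (ties by edge label):
B–D (2): add — endpoints in different components.
A–F (3): add — endpoints in different components.
B–C (3): add — endpoints in different components.
B–F (3): add — endpoints in different components.
D–F (4): skip — D and F already connected.
A–E (6): add — endpoints in different components.
Edges rejected before the tree was complete: 1.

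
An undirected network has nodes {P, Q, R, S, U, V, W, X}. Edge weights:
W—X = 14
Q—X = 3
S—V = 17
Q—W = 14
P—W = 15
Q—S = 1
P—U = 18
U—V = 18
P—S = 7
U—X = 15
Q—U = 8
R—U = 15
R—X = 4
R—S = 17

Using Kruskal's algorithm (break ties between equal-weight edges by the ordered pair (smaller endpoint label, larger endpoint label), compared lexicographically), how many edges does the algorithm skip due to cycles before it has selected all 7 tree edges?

5

Kruskal's algorithm — process edges by increasing weight (ties by edge label):
Q—S (1): add — endpoints in different components.
Q—X (3): add — endpoints in different components.
R—X (4): add — endpoints in different components.
P—S (7): add — endpoints in different components.
Q—U (8): add — endpoints in different components.
Q—W (14): add — endpoints in different components.
W—X (14): skip — W and X already connected.
P—W (15): skip — P and W already connected.
R—U (15): skip — U and R already connected.
U—X (15): skip — U and X already connected.
R—S (17): skip — R and S already connected.
S—V (17): add — endpoints in different components.
Edges rejected before the tree was complete: 5.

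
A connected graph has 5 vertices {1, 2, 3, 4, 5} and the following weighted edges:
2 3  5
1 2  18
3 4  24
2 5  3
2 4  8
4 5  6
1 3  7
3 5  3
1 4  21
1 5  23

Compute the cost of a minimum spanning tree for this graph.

19

Sort edges by weight, then run Kruskal:
2 5 (3): add — endpoints in different components.
3 5 (3): add — endpoints in different components.
2 3 (5): skip — 2 and 3 already connected.
4 5 (6): add — endpoints in different components.
1 3 (7): add — endpoints in different components.
MST edges: 2 5, 3 5, 4 5, 1 3; total weight 3+3+6+7 = 19.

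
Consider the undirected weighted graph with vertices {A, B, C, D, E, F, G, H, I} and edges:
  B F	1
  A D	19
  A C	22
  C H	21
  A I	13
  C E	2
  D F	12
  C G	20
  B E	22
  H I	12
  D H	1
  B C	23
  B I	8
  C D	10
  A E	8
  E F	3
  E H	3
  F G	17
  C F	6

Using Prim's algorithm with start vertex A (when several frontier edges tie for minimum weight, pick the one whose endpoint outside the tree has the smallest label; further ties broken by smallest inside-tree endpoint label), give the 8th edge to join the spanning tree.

Prim, starting at A.
Step 1: cheapest edge leaving the tree is A E (8); add E.
Step 2: cheapest edge leaving the tree is C E (2); add C.
Step 3: cheapest edge leaving the tree is E F (3); add F.
Step 4: cheapest edge leaving the tree is B F (1); add B.
Step 5: cheapest edge leaving the tree is E H (3); add H.
Step 6: cheapest edge leaving the tree is D H (1); add D.
Step 7: cheapest edge leaving the tree is B I (8); add I.
Step 8: cheapest edge leaving the tree is F G (17); add G.
The 8th edge added is F G.

F-G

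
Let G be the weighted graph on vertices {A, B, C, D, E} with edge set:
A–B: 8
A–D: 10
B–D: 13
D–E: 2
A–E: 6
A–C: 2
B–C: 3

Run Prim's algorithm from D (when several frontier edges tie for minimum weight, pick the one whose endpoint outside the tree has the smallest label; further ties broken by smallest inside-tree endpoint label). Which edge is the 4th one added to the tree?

Grow the tree from D using Prim:
Step 1: frontier [D–E 2, A–D 10, B–D 13] → take D–E (2); add E.
Step 2: frontier [A–D 10, B–D 13, A–E 6] → take A–E (6); add A.
Step 3: frontier [A–C 2, A–B 8, B–D 13] → take A–C (2); add C.
Step 4: frontier [A–B 8, B–C 3, B–D 13] → take B–C (3); add B.
The 4th edge added is B–C.

B-C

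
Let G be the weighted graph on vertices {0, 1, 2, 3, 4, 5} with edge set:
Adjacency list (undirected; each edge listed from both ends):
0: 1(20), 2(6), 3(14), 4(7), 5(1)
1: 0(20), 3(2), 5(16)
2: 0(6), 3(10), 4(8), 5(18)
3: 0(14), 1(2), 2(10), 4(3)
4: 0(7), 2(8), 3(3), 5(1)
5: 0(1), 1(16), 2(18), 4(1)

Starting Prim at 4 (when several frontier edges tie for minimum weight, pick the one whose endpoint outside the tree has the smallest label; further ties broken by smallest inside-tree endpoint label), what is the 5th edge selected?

0-2

Grow the tree from 4 using Prim:
Step 1: frontier [4 5 1, 3 4 3, 0 4 7, 2 4 8] → take 4 5 (1); add 5.
Step 2: frontier [3 4 3, 0 4 7, 2 4 8, 0 5 1, 1 5 16, 2 5 18] → take 0 5 (1); add 0.
Step 3: frontier [0 2 6, 0 3 14, 0 1 20, 3 4 3, 2 4 8, 1 5 16, 2 5 18] → take 3 4 (3); add 3.
Step 4: frontier [0 2 6, 0 1 20, 1 3 2, 2 3 10, 2 4 8, 1 5 16, 2 5 18] → take 1 3 (2); add 1.
Step 5: frontier [0 2 6, 2 3 10, 2 4 8, 2 5 18] → take 0 2 (6); add 2.
The 5th edge added is 0 2.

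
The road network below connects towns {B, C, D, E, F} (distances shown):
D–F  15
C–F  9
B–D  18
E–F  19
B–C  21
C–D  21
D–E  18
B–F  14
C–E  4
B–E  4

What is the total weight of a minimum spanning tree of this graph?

32

Sort edges by weight, then run Kruskal:
B–E (4): add. Components now {B,E} {C} {D} {F}
C–E (4): add. Components now {B,C,E} {D} {F}
C–F (9): add. Components now {B,C,E,F} {D}
B–F (14): skip — B and F already connected.
D–F (15): add. Components now {B,C,D,E,F}
MST edges: B–E, C–E, C–F, D–F; total weight 4+4+9+15 = 32.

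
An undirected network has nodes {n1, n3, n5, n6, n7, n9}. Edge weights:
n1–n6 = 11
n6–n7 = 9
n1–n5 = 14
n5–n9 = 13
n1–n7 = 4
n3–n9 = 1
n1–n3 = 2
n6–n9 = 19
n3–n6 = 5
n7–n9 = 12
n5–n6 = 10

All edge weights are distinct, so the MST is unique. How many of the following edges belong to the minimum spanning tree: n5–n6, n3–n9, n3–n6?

3

Kruskal: consider edges lightest-first.
n3–n9 (1): add — endpoints in different components.
n1–n3 (2): add — endpoints in different components.
n1–n7 (4): add — endpoints in different components.
n3–n6 (5): add — endpoints in different components.
n6–n7 (9): skip — n6 and n7 already connected.
n5–n6 (10): add — endpoints in different components.
MST edge set: {n3–n9, n1–n3, n1–n7, n3–n6, n5–n6}.
Of the listed edges, {n5–n6, n3–n9, n3–n6} are in the MST → 3.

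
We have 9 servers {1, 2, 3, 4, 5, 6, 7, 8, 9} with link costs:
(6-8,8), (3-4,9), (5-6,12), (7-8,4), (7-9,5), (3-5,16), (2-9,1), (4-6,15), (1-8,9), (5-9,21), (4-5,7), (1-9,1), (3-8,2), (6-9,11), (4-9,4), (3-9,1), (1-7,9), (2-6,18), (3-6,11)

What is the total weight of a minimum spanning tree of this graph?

Prim's algorithm from 9:
Step 1: cheapest edge leaving the tree is 1-9 (1); add 1.
Step 2: cheapest edge leaving the tree is 2-9 (1); add 2.
Step 3: cheapest edge leaving the tree is 3-9 (1); add 3.
Step 4: cheapest edge leaving the tree is 3-8 (2); add 8.
Step 5: cheapest edge leaving the tree is 4-9 (4); add 4.
Step 6: cheapest edge leaving the tree is 7-8 (4); add 7.
Step 7: cheapest edge leaving the tree is 4-5 (7); add 5.
Step 8: cheapest edge leaving the tree is 6-8 (8); add 6.
MST edges: 1-9, 2-9, 3-9, 3-8, 4-9, 7-8, 4-5, 6-8; total weight 1+1+1+2+4+4+7+8 = 28.

28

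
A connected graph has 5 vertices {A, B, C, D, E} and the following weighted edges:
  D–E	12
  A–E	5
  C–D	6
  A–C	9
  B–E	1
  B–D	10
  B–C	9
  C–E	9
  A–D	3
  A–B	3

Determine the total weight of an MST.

Kruskal: consider edges lightest-first.
B–E (1): add. Components now {A} {B,E} {C} {D}
A–B (3): add. Components now {A,B,E} {C} {D}
A–D (3): add. Components now {A,B,D,E} {C}
A–E (5): skip — A and E already connected.
C–D (6): add. Components now {A,B,C,D,E}
MST edges: B–E, A–B, A–D, C–D; total weight 1+3+3+6 = 13.

13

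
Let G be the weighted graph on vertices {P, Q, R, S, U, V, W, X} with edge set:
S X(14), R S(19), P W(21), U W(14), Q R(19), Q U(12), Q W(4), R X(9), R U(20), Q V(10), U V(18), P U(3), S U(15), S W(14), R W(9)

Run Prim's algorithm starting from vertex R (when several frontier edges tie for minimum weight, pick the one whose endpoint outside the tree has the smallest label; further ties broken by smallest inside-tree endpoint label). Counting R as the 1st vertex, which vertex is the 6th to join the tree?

Prim's algorithm from R:
Step 1: cheapest edge leaving the tree is R W (9); add W.
Step 2: cheapest edge leaving the tree is Q W (4); add Q.
Step 3: cheapest edge leaving the tree is R X (9); add X.
Step 4: cheapest edge leaving the tree is Q V (10); add V.
Step 5: cheapest edge leaving the tree is Q U (12); add U.
Step 6: cheapest edge leaving the tree is P U (3); add P.
Step 7: cheapest edge leaving the tree is S W (14); add S.
Vertex order: R, W, Q, X, V, U, P, S. The 6th vertex is U.

U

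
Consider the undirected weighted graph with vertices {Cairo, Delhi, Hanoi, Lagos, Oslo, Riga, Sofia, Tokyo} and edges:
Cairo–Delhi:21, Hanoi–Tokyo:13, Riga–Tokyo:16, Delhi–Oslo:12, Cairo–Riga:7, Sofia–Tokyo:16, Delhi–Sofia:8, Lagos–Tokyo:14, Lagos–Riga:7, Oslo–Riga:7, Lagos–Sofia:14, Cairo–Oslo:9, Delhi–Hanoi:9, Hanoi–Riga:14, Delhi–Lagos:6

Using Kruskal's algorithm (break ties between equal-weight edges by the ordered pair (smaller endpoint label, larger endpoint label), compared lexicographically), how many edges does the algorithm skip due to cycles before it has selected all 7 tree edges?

Sort edges by weight, then run Kruskal:
Delhi–Lagos (6): add — endpoints in different components.
Cairo–Riga (7): add — endpoints in different components.
Lagos–Riga (7): add — endpoints in different components.
Oslo–Riga (7): add — endpoints in different components.
Delhi–Sofia (8): add — endpoints in different components.
Cairo–Oslo (9): skip — Cairo and Oslo already connected.
Delhi–Hanoi (9): add — endpoints in different components.
Delhi–Oslo (12): skip — Oslo and Delhi already connected.
Hanoi–Tokyo (13): add — endpoints in different components.
Edges rejected before the tree was complete: 2.

2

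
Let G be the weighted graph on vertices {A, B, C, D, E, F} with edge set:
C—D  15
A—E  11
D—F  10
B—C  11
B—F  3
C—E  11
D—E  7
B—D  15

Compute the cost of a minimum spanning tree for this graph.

Grow the tree from A using Prim:
Step 1: frontier [A—E 11] → take A—E (11); add E.
Step 2: frontier [D—E 7, C—E 11] → take D—E (7); add D.
Step 3: frontier [D—F 10, B—D 15, C—D 15, C—E 11] → take D—F (10); add F.
Step 4: frontier [B—D 15, C—D 15, C—E 11, B—F 3] → take B—F (3); add B.
Step 5: frontier [B—C 11, C—D 15, C—E 11] → take B—C (11); add C.
MST edges: A—E, D—E, D—F, B—F, B—C; total weight 11+7+10+3+11 = 42.

42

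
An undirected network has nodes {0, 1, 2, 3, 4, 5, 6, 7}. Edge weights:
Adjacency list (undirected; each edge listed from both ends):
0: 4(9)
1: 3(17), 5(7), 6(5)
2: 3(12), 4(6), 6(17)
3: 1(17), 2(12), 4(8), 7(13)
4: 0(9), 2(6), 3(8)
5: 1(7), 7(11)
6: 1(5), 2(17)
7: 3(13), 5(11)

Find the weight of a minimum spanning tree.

59

Sort edges by weight, then run Kruskal:
1 6 (5): add — endpoints in different components.
2 4 (6): add — endpoints in different components.
1 5 (7): add — endpoints in different components.
3 4 (8): add — endpoints in different components.
0 4 (9): add — endpoints in different components.
5 7 (11): add — endpoints in different components.
2 3 (12): skip — 2 and 3 already connected.
3 7 (13): add — endpoints in different components.
MST edges: 1 6, 2 4, 1 5, 3 4, 0 4, 5 7, 3 7; total weight 5+6+7+8+9+11+13 = 59.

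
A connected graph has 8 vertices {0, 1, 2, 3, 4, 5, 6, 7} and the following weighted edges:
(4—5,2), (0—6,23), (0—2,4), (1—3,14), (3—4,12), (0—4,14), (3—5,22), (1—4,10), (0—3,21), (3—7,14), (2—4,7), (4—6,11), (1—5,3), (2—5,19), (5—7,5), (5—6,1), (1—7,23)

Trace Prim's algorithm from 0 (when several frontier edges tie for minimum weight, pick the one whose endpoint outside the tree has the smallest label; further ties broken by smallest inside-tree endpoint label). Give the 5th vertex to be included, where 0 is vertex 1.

6

Grow the tree from 0 using Prim:
Step 1: cheapest edge leaving the tree is 0—2 (4); add 2.
Step 2: cheapest edge leaving the tree is 2—4 (7); add 4.
Step 3: cheapest edge leaving the tree is 4—5 (2); add 5.
Step 4: cheapest edge leaving the tree is 5—6 (1); add 6.
Step 5: cheapest edge leaving the tree is 1—5 (3); add 1.
Step 6: cheapest edge leaving the tree is 5—7 (5); add 7.
Step 7: cheapest edge leaving the tree is 3—4 (12); add 3.
Vertex order: 0, 2, 4, 5, 6, 1, 7, 3. The 5th vertex is 6.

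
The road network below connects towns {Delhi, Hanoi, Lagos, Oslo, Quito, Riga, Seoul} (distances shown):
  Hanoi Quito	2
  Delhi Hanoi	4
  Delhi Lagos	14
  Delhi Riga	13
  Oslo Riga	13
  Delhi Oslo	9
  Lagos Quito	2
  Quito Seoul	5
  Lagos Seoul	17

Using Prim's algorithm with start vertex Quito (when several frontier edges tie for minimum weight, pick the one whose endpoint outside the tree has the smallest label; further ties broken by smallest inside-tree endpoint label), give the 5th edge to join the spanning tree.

Prim, starting at Quito.
Step 1: cheapest edge leaving the tree is Hanoi Quito (2); add Hanoi.
Step 2: cheapest edge leaving the tree is Lagos Quito (2); add Lagos.
Step 3: cheapest edge leaving the tree is Delhi Hanoi (4); add Delhi.
Step 4: cheapest edge leaving the tree is Quito Seoul (5); add Seoul.
Step 5: cheapest edge leaving the tree is Delhi Oslo (9); add Oslo.
Step 6: cheapest edge leaving the tree is Delhi Riga (13); add Riga.
The 5th edge added is Delhi Oslo.

Delhi-Oslo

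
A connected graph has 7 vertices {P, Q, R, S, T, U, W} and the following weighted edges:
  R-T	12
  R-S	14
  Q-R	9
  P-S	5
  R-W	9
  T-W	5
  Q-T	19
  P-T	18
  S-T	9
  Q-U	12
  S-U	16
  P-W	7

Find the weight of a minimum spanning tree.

47

Prim's algorithm from T:
Step 1: cheapest edge leaving the tree is T-W (5); add W.
Step 2: cheapest edge leaving the tree is P-W (7); add P.
Step 3: cheapest edge leaving the tree is P-S (5); add S.
Step 4: cheapest edge leaving the tree is R-W (9); add R.
Step 5: cheapest edge leaving the tree is Q-R (9); add Q.
Step 6: cheapest edge leaving the tree is Q-U (12); add U.
MST edges: T-W, P-W, P-S, R-W, Q-R, Q-U; total weight 5+7+5+9+9+12 = 47.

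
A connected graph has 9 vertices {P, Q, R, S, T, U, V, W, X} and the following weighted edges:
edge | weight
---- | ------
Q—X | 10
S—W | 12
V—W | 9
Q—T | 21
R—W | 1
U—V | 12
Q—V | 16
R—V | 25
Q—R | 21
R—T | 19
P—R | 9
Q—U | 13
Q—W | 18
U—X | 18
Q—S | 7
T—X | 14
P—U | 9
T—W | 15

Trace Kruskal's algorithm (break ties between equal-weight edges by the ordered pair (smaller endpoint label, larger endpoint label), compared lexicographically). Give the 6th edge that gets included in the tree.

Kruskal: consider edges lightest-first.
R—W (1): add — endpoints in different components.
Q—S (7): add — endpoints in different components.
P—R (9): add — endpoints in different components.
P—U (9): add — endpoints in different components.
V—W (9): add — endpoints in different components.
Q—X (10): add — endpoints in different components.
S—W (12): add — endpoints in different components.
U—V (12): skip — V and U already connected.
Q—U (13): skip — Q and U already connected.
T—X (14): add — endpoints in different components.
The 6th edge added is Q—X.

Q-X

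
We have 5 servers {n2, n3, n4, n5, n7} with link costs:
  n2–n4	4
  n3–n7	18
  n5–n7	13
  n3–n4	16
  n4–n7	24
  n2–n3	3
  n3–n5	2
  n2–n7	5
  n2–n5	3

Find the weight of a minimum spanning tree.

14

Kruskal: consider edges lightest-first.
n3–n5 (2): add — endpoints in different components.
n2–n3 (3): add — endpoints in different components.
n2–n5 (3): skip — n5 and n2 already connected.
n2–n4 (4): add — endpoints in different components.
n2–n7 (5): add — endpoints in different components.
MST edges: n3–n5, n2–n3, n2–n4, n2–n7; total weight 2+3+4+5 = 14.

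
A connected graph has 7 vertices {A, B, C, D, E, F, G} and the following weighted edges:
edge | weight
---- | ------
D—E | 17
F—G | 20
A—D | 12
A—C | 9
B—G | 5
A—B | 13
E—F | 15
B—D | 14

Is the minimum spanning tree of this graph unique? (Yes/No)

Kruskal's algorithm — process edges by increasing weight (ties by edge label):
B—G (5): add — endpoints in different components.
A—C (9): add — endpoints in different components.
A—D (12): add — endpoints in different components.
A—B (13): add — endpoints in different components.
B—D (14): skip — B and D already connected.
E—F (15): add — endpoints in different components.
D—E (17): add — endpoints in different components.
Every non-tree edge has weight strictly greater than the heaviest edge on the tree path between its endpoints, so the MST is unique.

Yes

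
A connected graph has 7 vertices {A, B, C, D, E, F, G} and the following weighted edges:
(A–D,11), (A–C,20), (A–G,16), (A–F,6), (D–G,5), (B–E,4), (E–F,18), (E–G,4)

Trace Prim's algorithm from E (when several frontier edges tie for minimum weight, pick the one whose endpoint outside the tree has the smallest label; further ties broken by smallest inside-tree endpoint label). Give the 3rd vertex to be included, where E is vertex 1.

G

Grow the tree from E using Prim:
Step 1: cheapest edge leaving the tree is B–E (4); add B.
Step 2: cheapest edge leaving the tree is E–G (4); add G.
Step 3: cheapest edge leaving the tree is D–G (5); add D.
Step 4: cheapest edge leaving the tree is A–D (11); add A.
Step 5: cheapest edge leaving the tree is A–F (6); add F.
Step 6: cheapest edge leaving the tree is A–C (20); add C.
Vertex order: E, B, G, D, A, F, C. The 3rd vertex is G.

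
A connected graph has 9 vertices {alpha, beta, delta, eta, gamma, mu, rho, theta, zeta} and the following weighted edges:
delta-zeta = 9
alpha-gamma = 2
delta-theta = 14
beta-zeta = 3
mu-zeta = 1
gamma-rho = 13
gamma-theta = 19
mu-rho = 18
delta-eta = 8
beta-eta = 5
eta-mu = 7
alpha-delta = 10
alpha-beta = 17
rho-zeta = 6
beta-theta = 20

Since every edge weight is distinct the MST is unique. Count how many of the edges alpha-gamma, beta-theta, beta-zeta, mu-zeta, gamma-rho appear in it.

3

Sort edges by weight, then run Kruskal:
mu-zeta (1): add — endpoints in different components.
alpha-gamma (2): add — endpoints in different components.
beta-zeta (3): add — endpoints in different components.
beta-eta (5): add — endpoints in different components.
rho-zeta (6): add — endpoints in different components.
eta-mu (7): skip — eta and mu already connected.
delta-eta (8): add — endpoints in different components.
delta-zeta (9): skip — zeta and delta already connected.
alpha-delta (10): add — endpoints in different components.
gamma-rho (13): skip — rho and gamma already connected.
delta-theta (14): add — endpoints in different components.
MST edge set: {mu-zeta, alpha-gamma, beta-zeta, beta-eta, rho-zeta, delta-eta, alpha-delta, delta-theta}.
Of the listed edges, {alpha-gamma, beta-zeta, mu-zeta} are in the MST → 3.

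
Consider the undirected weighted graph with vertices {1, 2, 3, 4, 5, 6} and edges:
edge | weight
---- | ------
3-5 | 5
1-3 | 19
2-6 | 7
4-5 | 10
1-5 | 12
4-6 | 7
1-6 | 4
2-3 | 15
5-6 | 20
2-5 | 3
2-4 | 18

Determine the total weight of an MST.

26

Sort edges by weight, then run Kruskal:
2-5 (3): add. Components now {1} {2,5} {3} {4} {6}
1-6 (4): add. Components now {1,6} {2,5} {3} {4}
3-5 (5): add. Components now {1,6} {2,3,5} {4}
2-6 (7): add. Components now {1,2,3,5,6} {4}
4-6 (7): add. Components now {1,2,3,4,5,6}
MST edges: 2-5, 1-6, 3-5, 2-6, 4-6; total weight 3+4+5+7+7 = 26.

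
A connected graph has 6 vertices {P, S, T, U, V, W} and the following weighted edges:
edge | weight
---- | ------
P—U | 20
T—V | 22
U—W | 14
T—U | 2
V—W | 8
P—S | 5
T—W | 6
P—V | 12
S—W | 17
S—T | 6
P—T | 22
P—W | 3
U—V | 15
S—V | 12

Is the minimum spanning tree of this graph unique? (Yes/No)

Kruskal: consider edges lightest-first.
T—U (2): add — endpoints in different components.
P—W (3): add — endpoints in different components.
P—S (5): add — endpoints in different components.
S—T (6): add — endpoints in different components.
T—W (6): skip — W and T already connected.
V—W (8): add — endpoints in different components.
Non-tree edge T—W has weight 6, equal to the heaviest edge on its tree cycle — swapping gives another MST of the same weight. Not unique.

No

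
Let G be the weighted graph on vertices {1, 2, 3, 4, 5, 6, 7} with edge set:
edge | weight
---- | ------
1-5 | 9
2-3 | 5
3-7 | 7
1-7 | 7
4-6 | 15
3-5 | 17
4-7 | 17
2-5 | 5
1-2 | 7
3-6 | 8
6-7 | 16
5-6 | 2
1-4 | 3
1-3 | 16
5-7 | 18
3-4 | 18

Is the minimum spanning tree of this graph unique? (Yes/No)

No

Sort edges by weight, then run Kruskal:
5-6 (2): add — endpoints in different components.
1-4 (3): add — endpoints in different components.
2-3 (5): add — endpoints in different components.
2-5 (5): add — endpoints in different components.
1-2 (7): add — endpoints in different components.
1-7 (7): add — endpoints in different components.
Non-tree edge 3-7 has weight 7, equal to the heaviest edge on its tree cycle — swapping gives another MST of the same weight. Not unique.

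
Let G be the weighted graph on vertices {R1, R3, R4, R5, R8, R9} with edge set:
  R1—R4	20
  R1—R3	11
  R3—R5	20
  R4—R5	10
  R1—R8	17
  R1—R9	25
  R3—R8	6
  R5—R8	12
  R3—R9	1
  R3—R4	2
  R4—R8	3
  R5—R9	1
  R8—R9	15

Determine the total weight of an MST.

18

Grow the tree from R5 using Prim:
Step 1: cheapest edge leaving the tree is R5—R9 (1); add R9.
Step 2: cheapest edge leaving the tree is R3—R9 (1); add R3.
Step 3: cheapest edge leaving the tree is R3—R4 (2); add R4.
Step 4: cheapest edge leaving the tree is R4—R8 (3); add R8.
Step 5: cheapest edge leaving the tree is R1—R3 (11); add R1.
MST edges: R5—R9, R3—R9, R3—R4, R4—R8, R1—R3; total weight 1+1+2+3+11 = 18.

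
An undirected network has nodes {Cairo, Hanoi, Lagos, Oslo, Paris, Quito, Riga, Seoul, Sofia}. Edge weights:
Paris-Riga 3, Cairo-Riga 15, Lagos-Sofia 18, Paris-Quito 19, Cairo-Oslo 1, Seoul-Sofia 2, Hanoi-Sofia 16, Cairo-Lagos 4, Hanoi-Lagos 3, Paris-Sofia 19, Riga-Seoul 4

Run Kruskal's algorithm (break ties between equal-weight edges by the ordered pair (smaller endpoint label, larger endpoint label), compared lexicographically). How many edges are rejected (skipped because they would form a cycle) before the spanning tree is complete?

2

Sort edges by weight, then run Kruskal:
Cairo-Oslo (1): add — endpoints in different components.
Seoul-Sofia (2): add — endpoints in different components.
Hanoi-Lagos (3): add — endpoints in different components.
Paris-Riga (3): add — endpoints in different components.
Cairo-Lagos (4): add — endpoints in different components.
Riga-Seoul (4): add — endpoints in different components.
Cairo-Riga (15): add — endpoints in different components.
Hanoi-Sofia (16): skip — Hanoi and Sofia already connected.
Lagos-Sofia (18): skip — Sofia and Lagos already connected.
Paris-Quito (19): add — endpoints in different components.
Edges rejected before the tree was complete: 2.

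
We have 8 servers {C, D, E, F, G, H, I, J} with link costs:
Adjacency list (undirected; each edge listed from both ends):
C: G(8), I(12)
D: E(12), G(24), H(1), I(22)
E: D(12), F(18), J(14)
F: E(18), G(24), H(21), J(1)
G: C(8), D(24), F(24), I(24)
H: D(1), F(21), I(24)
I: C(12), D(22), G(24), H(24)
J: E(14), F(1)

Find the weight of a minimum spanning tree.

70

Prim, starting at F.
Step 1: cheapest edge leaving the tree is F-J (1); add J.
Step 2: cheapest edge leaving the tree is E-J (14); add E.
Step 3: cheapest edge leaving the tree is D-E (12); add D.
Step 4: cheapest edge leaving the tree is D-H (1); add H.
Step 5: cheapest edge leaving the tree is D-I (22); add I.
Step 6: cheapest edge leaving the tree is C-I (12); add C.
Step 7: cheapest edge leaving the tree is C-G (8); add G.
MST edges: F-J, E-J, D-E, D-H, D-I, C-I, C-G; total weight 1+14+12+1+22+12+8 = 70.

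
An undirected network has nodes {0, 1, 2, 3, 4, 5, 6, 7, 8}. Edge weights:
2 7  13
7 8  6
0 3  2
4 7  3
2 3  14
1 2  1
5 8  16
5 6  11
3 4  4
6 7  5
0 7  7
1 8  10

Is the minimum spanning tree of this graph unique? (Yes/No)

Yes

Sort edges by weight, then run Kruskal:
1 2 (1): add — endpoints in different components.
0 3 (2): add — endpoints in different components.
4 7 (3): add — endpoints in different components.
3 4 (4): add — endpoints in different components.
6 7 (5): add — endpoints in different components.
7 8 (6): add — endpoints in different components.
0 7 (7): skip — 0 and 7 already connected.
1 8 (10): add — endpoints in different components.
5 6 (11): add — endpoints in different components.
Every non-tree edge has weight strictly greater than the heaviest edge on the tree path between its endpoints, so the MST is unique.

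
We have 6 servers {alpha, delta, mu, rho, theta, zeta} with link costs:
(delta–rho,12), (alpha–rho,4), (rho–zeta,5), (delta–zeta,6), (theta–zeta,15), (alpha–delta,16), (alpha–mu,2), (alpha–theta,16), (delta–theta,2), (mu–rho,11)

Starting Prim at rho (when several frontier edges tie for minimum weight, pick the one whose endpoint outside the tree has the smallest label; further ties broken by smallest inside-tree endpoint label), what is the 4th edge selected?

Prim's algorithm from rho:
Step 1: cheapest edge leaving the tree is alpha–rho (4); add alpha.
Step 2: cheapest edge leaving the tree is alpha–mu (2); add mu.
Step 3: cheapest edge leaving the tree is rho–zeta (5); add zeta.
Step 4: cheapest edge leaving the tree is delta–zeta (6); add delta.
Step 5: cheapest edge leaving the tree is delta–theta (2); add theta.
The 4th edge added is delta–zeta.

delta-zeta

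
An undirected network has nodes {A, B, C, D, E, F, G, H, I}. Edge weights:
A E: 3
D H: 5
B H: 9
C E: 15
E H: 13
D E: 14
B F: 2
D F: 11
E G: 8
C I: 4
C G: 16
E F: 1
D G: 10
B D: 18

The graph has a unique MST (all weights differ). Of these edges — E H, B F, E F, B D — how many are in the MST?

Kruskal: consider edges lightest-first.
E F (1): add — endpoints in different components.
B F (2): add — endpoints in different components.
A E (3): add — endpoints in different components.
C I (4): add — endpoints in different components.
D H (5): add — endpoints in different components.
E G (8): add — endpoints in different components.
B H (9): add — endpoints in different components.
D G (10): skip — D and G already connected.
D F (11): skip — D and F already connected.
E H (13): skip — E and H already connected.
D E (14): skip — D and E already connected.
C E (15): add — endpoints in different components.
MST edge set: {E F, B F, A E, C I, D H, E G, B H, C E}.
Of the listed edges, {B F, E F} are in the MST → 2.

2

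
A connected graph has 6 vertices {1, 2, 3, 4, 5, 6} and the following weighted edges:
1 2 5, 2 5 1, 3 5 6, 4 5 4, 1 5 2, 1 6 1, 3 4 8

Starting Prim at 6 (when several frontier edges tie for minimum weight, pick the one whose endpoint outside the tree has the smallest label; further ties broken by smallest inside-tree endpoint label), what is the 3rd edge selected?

2-5

Grow the tree from 6 using Prim:
Step 1: frontier [1 6 1] → take 1 6 (1); add 1.
Step 2: frontier [1 5 2, 1 2 5] → take 1 5 (2); add 5.
Step 3: frontier [1 2 5, 2 5 1, 4 5 4, 3 5 6] → take 2 5 (1); add 2.
Step 4: frontier [4 5 4, 3 5 6] → take 4 5 (4); add 4.
Step 5: frontier [3 4 8, 3 5 6] → take 3 5 (6); add 3.
The 3rd edge added is 2 5.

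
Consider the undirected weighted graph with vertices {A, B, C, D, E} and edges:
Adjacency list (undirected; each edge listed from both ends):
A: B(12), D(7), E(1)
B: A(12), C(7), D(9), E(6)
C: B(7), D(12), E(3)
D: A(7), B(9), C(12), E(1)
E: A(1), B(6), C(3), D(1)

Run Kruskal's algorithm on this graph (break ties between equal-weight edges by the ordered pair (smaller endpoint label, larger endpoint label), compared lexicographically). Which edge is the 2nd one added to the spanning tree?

D-E

Kruskal: consider edges lightest-first.
A-E (1): add. Components now {A,E} {B} {C} {D}
D-E (1): add. Components now {A,D,E} {B} {C}
C-E (3): add. Components now {A,C,D,E} {B}
B-E (6): add. Components now {A,B,C,D,E}
The 2nd edge added is D-E.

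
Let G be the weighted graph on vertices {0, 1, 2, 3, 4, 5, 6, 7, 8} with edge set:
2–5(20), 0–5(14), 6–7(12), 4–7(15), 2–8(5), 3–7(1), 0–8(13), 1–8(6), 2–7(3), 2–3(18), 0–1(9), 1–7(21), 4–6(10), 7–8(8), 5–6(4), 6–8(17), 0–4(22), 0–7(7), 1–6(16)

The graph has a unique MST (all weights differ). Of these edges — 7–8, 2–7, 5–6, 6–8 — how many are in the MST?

Sort edges by weight, then run Kruskal:
3–7 (1): add — endpoints in different components.
2–7 (3): add — endpoints in different components.
5–6 (4): add — endpoints in different components.
2–8 (5): add — endpoints in different components.
1–8 (6): add — endpoints in different components.
0–7 (7): add — endpoints in different components.
7–8 (8): skip — 7 and 8 already connected.
0–1 (9): skip — 0 and 1 already connected.
4–6 (10): add — endpoints in different components.
6–7 (12): add — endpoints in different components.
MST edge set: {3–7, 2–7, 5–6, 2–8, 1–8, 0–7, 4–6, 6–7}.
Of the listed edges, {2–7, 5–6} are in the MST → 2.

2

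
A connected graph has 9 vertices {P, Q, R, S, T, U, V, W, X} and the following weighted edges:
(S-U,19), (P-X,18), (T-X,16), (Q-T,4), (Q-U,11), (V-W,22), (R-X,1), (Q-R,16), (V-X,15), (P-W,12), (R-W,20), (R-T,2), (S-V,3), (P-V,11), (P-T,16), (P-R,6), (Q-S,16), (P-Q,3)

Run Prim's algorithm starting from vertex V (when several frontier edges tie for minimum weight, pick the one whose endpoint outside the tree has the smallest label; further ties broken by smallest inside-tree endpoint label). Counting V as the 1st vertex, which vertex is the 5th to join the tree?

Grow the tree from V using Prim:
Step 1: cheapest edge leaving the tree is S-V (3); add S.
Step 2: cheapest edge leaving the tree is P-V (11); add P.
Step 3: cheapest edge leaving the tree is P-Q (3); add Q.
Step 4: cheapest edge leaving the tree is Q-T (4); add T.
Step 5: cheapest edge leaving the tree is R-T (2); add R.
Step 6: cheapest edge leaving the tree is R-X (1); add X.
Step 7: cheapest edge leaving the tree is Q-U (11); add U.
Step 8: cheapest edge leaving the tree is P-W (12); add W.
Vertex order: V, S, P, Q, T, R, X, U, W. The 5th vertex is T.

T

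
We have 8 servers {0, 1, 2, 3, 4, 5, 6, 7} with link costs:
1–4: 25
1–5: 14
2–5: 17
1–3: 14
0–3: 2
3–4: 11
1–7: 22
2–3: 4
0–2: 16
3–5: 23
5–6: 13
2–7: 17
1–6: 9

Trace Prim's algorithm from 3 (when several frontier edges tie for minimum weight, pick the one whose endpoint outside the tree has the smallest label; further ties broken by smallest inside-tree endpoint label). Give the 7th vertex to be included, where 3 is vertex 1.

Prim, starting at 3.
Step 1: frontier [0–3 2, 2–3 4, 3–4 11, 1–3 14, 3–5 23] → take 0–3 (2); add 0.
Step 2: frontier [0–2 16, 2–3 4, 3–4 11, 1–3 14, 3–5 23] → take 2–3 (4); add 2.
Step 3: frontier [2–5 17, 2–7 17, 3–4 11, 1–3 14, 3–5 23] → take 3–4 (11); add 4.
Step 4: frontier [2–5 17, 2–7 17, 1–3 14, 3–5 23, 1–4 25] → take 1–3 (14); add 1.
Step 5: frontier [1–6 9, 1–5 14, 1–7 22, 2–5 17, 2–7 17, 3–5 23] → take 1–6 (9); add 6.
Step 6: frontier [1–5 14, 1–7 22, 2–5 17, 2–7 17, 3–5 23, 5–6 13] → take 5–6 (13); add 5.
Step 7: frontier [1–7 22, 2–7 17] → take 2–7 (17); add 7.
Vertex order: 3, 0, 2, 4, 1, 6, 5, 7. The 7th vertex is 5.

5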